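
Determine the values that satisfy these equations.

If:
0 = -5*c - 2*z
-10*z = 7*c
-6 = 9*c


Then:
No Solution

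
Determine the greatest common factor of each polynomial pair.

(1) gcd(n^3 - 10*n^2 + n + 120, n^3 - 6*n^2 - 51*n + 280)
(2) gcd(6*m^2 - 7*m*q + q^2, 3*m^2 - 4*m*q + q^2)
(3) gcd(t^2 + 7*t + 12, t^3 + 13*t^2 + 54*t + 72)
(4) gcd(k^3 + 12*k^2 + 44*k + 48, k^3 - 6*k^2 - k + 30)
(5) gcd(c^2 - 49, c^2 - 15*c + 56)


(1) = n^2 - 13*n + 40
(2) = gcd((-6*m + q)*(-m + q), (-3*m + q)*(-m + q)) = -m + q
(3) = t^2 + 7*t + 12
(4) = gcd((k + 2)*(k + 4)*(k + 6), (k - 5)*(k - 3)*(k + 2)) = k + 2
(5) = c - 7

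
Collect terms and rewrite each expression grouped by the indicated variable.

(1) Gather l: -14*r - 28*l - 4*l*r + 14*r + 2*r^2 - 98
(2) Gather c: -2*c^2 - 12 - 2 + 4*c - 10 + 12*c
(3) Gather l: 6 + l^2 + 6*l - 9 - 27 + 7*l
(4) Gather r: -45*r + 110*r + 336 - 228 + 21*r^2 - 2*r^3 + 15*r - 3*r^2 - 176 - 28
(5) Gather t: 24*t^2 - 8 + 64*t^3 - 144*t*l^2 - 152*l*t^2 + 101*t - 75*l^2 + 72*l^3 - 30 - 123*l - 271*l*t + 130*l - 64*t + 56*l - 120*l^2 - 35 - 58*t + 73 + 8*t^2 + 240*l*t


(1) = l*(-4*r - 28) + 2*r^2 - 98
(2) = -2*c^2 + 16*c - 24
(3) = l^2 + 13*l - 30
(4) = -2*r^3 + 18*r^2 + 80*r - 96
(5) = 72*l^3 - 195*l^2 + 63*l + 64*t^3 + t^2*(32 - 152*l) + t*(-144*l^2 - 31*l - 21)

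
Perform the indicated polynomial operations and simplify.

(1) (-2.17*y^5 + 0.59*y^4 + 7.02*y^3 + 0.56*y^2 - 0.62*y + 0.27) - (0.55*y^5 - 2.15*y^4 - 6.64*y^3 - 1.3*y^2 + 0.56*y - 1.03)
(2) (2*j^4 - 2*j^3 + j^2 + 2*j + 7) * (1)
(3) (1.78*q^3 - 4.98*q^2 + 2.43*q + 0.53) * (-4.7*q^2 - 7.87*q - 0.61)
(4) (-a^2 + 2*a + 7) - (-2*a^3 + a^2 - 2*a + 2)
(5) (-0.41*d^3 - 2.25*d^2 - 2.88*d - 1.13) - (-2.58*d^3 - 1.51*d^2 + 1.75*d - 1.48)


(1) = -2.72*y^5 + 2.74*y^4 + 13.66*y^3 + 1.86*y^2 - 1.18*y + 1.3
(2) = 2*j^4 - 2*j^3 + j^2 + 2*j + 7
(3) = -8.366*q^5 + 9.3974*q^4 + 26.6858*q^3 - 18.5773*q^2 - 5.6534*q - 0.3233
(4) = 2*a^3 - 2*a^2 + 4*a + 5
(5) = 2.17*d^3 - 0.74*d^2 - 4.63*d + 0.35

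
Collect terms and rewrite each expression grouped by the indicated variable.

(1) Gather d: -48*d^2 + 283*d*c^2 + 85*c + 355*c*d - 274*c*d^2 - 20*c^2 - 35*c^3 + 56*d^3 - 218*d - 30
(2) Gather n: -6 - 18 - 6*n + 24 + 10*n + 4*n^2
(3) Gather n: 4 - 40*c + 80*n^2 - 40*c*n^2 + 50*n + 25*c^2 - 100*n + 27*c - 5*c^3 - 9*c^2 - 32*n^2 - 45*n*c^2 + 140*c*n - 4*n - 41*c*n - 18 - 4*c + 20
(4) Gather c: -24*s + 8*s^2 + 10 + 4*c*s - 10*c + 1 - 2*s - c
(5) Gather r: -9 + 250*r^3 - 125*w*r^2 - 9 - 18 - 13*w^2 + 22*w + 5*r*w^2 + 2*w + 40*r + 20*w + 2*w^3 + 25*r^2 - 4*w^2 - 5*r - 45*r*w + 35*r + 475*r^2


(1) = -35*c^3 - 20*c^2 + 85*c + 56*d^3 + d^2*(-274*c - 48) + d*(283*c^2 + 355*c - 218) - 30
(2) = 4*n^2 + 4*n
(3) = -5*c^3 + 16*c^2 - 17*c + n^2*(48 - 40*c) + n*(-45*c^2 + 99*c - 54) + 6
(4) = c*(4*s - 11) + 8*s^2 - 26*s + 11
(5) = 250*r^3 + r^2*(500 - 125*w) + r*(5*w^2 - 45*w + 70) + 2*w^3 - 17*w^2 + 44*w - 36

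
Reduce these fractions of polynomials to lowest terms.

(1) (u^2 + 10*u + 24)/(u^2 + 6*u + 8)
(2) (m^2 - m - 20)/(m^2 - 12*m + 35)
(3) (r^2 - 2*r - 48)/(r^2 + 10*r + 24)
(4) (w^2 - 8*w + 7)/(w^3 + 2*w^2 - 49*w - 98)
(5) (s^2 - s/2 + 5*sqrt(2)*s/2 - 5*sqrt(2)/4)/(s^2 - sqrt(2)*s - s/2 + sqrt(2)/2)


(1) = (u + 6)/(u + 2)
(2) = (m + 4)/(m - 7)
(3) = (r - 8)/(r + 4)
(4) = (w - 1)/(w^2 + 9*w + 14)
(5) = (8*s + 20*sqrt(2))/(8*s - 8*sqrt(2))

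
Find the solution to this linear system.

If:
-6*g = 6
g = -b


Then:
b = 1
g = -1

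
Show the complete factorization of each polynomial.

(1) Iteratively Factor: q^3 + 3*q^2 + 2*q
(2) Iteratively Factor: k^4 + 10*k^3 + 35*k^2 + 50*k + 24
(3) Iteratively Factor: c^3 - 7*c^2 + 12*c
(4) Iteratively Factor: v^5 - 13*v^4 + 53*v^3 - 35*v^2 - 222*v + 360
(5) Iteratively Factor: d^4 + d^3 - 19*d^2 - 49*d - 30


(1) = (q)*(q^2 + 3*q + 2) = q*(q + 2)*(q + 1)
(2) = (k + 4)*(k^3 + 6*k^2 + 11*k + 6) = (k + 1)*(k + 4)*(k^2 + 5*k + 6) = (k + 1)*(k + 3)*(k + 4)*(k + 2)
(3) = (c - 3)*(c^2 - 4*c) = (c - 4)*(c - 3)*(c)
(4) = (v - 4)*(v^4 - 9*v^3 + 17*v^2 + 33*v - 90) = (v - 4)*(v - 3)*(v^3 - 6*v^2 - v + 30) = (v - 4)*(v - 3)^2*(v^2 - 3*v - 10) = (v - 4)*(v - 3)^2*(v + 2)*(v - 5)
(5) = (d + 3)*(d^3 - 2*d^2 - 13*d - 10) = (d + 1)*(d + 3)*(d^2 - 3*d - 10) = (d + 1)*(d + 2)*(d + 3)*(d - 5)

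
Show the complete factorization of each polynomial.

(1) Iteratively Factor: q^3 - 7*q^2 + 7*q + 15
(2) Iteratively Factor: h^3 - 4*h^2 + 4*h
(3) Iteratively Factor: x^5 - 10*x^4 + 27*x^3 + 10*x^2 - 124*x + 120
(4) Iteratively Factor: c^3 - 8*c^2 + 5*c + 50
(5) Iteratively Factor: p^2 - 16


(1) = (q + 1)*(q^2 - 8*q + 15) = (q - 3)*(q + 1)*(q - 5)
(2) = (h - 2)*(h^2 - 2*h) = (h - 2)^2*(h)
(3) = (x - 2)*(x^4 - 8*x^3 + 11*x^2 + 32*x - 60) = (x - 2)*(x + 2)*(x^3 - 10*x^2 + 31*x - 30) = (x - 2)^2*(x + 2)*(x^2 - 8*x + 15) = (x - 5)*(x - 2)^2*(x + 2)*(x - 3)
(4) = (c + 2)*(c^2 - 10*c + 25) = (c - 5)*(c + 2)*(c - 5)
(5) = (p - 4)*(p + 4)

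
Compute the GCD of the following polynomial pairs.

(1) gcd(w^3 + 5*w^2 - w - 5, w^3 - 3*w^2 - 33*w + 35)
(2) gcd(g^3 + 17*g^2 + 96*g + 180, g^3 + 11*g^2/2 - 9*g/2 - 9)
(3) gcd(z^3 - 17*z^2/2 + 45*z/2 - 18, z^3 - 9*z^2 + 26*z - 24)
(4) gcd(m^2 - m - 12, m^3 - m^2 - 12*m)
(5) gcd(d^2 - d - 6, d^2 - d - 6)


(1) = gcd((w - 1)*(w + 1)*(w + 5), (w - 7)*(w - 1)*(w + 5)) = w^2 + 4*w - 5
(2) = g + 6
(3) = gcd((z - 4)*(z - 3)*(z - 3/2), (z - 4)*(z - 3)*(z - 2)) = z^2 - 7*z + 12
(4) = m^2 - m - 12
(5) = gcd((d - 3)*(d + 2), (d - 3)*(d + 2)) = d^2 - d - 6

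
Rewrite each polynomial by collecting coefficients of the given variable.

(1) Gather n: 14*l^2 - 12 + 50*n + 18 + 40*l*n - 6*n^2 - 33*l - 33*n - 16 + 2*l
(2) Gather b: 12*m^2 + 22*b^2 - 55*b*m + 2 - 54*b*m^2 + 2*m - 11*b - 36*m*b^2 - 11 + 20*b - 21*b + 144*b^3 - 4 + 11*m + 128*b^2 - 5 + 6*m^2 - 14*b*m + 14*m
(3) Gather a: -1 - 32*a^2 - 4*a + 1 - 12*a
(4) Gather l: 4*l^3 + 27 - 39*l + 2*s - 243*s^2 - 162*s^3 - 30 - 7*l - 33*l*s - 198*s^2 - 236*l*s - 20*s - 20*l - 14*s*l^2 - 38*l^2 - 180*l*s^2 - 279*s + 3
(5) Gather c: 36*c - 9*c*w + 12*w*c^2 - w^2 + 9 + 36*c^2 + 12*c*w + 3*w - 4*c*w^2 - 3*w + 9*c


(1) = 14*l^2 - 31*l - 6*n^2 + n*(40*l + 17) - 10
(2) = 144*b^3 + b^2*(150 - 36*m) + b*(-54*m^2 - 69*m - 12) + 18*m^2 + 27*m - 18
(3) = -32*a^2 - 16*a
(4) = 4*l^3 + l^2*(-14*s - 38) + l*(-180*s^2 - 269*s - 66) - 162*s^3 - 441*s^2 - 297*s
(5) = c^2*(12*w + 36) + c*(-4*w^2 + 3*w + 45) - w^2 + 9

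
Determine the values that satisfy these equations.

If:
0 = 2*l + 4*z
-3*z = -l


Then:
l = 0
z = 0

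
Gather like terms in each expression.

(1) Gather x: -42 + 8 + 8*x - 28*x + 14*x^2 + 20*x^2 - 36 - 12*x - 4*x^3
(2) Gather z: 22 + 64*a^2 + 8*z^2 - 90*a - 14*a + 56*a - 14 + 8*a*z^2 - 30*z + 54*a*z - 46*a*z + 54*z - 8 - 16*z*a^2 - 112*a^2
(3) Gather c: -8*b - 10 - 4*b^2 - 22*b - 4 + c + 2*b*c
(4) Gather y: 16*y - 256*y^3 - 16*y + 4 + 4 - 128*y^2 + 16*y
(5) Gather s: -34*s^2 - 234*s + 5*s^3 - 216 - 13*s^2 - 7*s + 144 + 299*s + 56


(1) = -4*x^3 + 34*x^2 - 32*x - 70
(2) = -48*a^2 - 48*a + z^2*(8*a + 8) + z*(-16*a^2 + 8*a + 24)
(3) = -4*b^2 - 30*b + c*(2*b + 1) - 14
(4) = -256*y^3 - 128*y^2 + 16*y + 8
(5) = 5*s^3 - 47*s^2 + 58*s - 16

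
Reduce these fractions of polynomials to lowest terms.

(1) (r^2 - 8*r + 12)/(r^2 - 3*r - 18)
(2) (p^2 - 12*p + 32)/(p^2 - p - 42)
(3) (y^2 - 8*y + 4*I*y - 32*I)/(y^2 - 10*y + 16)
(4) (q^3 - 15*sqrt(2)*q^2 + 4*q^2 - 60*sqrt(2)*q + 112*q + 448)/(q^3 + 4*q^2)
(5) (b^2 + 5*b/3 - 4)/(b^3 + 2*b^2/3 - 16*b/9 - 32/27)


(1) = (r - 2)/(r + 3)
(2) = (p^2 - 12*p + 32)/(p^2 - p - 42)
(3) = (y + 4*I)/(y - 2)
(4) = (q^2 - 15*sqrt(2)*q + 112)/q^2
(5) = (9*b + 27)/(9*b^2 + 18*b + 8)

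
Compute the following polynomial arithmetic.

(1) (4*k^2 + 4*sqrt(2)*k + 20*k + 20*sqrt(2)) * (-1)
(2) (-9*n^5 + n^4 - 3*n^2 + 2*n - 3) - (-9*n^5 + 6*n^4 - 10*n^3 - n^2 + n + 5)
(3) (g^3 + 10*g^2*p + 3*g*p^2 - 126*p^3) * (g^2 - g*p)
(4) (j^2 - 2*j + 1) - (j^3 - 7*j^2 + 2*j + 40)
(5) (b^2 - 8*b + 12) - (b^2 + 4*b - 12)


(1) = -4*k^2 - 20*k - 4*sqrt(2)*k - 20*sqrt(2)
(2) = -5*n^4 + 10*n^3 - 2*n^2 + n - 8
(3) = g^5 + 9*g^4*p - 7*g^3*p^2 - 129*g^2*p^3 + 126*g*p^4
(4) = -j^3 + 8*j^2 - 4*j - 39
(5) = 24 - 12*b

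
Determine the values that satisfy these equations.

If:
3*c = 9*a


Then:
a = c/3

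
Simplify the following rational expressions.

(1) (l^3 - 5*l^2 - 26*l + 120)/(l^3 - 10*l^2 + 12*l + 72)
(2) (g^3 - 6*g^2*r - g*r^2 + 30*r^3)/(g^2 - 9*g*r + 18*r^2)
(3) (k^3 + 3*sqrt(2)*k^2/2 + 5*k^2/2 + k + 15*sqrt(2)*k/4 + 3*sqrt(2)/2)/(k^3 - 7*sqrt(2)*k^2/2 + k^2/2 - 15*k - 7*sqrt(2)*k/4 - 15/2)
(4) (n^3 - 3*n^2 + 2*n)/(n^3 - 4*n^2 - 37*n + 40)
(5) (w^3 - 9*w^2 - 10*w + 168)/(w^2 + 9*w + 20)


(1) = (l^2 + l - 20)/(l^2 - 4*l - 12)
(2) = (-g^2 + 3*g*r + 10*r^2)/(-g + 6*r)
(3) = (16*k + 32)/(16*k - 80*sqrt(2))
(4) = (n^2 - 2*n)/(n^2 - 3*n - 40)
(5) = (w^2 - 13*w + 42)/(w + 5)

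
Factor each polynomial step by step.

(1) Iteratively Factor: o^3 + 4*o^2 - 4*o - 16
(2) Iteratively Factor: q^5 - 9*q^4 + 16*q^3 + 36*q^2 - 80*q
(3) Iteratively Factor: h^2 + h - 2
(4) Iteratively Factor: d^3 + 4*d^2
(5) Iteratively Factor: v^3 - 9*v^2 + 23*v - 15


(1) = (o + 4)*(o^2 - 4) = (o - 2)*(o + 4)*(o + 2)
(2) = (q - 5)*(q^4 - 4*q^3 - 4*q^2 + 16*q) = (q - 5)*(q - 2)*(q^3 - 2*q^2 - 8*q) = (q - 5)*(q - 2)*(q + 2)*(q^2 - 4*q) = q*(q - 5)*(q - 2)*(q + 2)*(q - 4)
(3) = (h - 1)*(h + 2)
(4) = (d)*(d^2 + 4*d) = d*(d + 4)*(d)
(5) = (v - 1)*(v^2 - 8*v + 15) = (v - 3)*(v - 1)*(v - 5)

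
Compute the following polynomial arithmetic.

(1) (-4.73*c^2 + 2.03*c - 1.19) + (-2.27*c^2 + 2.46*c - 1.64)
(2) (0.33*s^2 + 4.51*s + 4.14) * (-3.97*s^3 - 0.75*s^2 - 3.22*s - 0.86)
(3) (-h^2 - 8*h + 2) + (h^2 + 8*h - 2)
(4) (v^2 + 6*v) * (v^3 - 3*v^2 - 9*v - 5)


(1) = -7.0*c^2 + 4.49*c - 2.83
(2) = -1.3101*s^5 - 18.1522*s^4 - 20.8809*s^3 - 17.911*s^2 - 17.2094*s - 3.5604
(3) = 0
(4) = v^5 + 3*v^4 - 27*v^3 - 59*v^2 - 30*v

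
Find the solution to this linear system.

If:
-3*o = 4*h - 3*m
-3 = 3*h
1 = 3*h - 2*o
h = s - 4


Then:
h = -1
m = -10/3
o = -2
s = 3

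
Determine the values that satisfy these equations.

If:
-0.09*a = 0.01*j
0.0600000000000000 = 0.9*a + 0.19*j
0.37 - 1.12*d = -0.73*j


Then:
a = -0.07
d = 0.76
j = 0.67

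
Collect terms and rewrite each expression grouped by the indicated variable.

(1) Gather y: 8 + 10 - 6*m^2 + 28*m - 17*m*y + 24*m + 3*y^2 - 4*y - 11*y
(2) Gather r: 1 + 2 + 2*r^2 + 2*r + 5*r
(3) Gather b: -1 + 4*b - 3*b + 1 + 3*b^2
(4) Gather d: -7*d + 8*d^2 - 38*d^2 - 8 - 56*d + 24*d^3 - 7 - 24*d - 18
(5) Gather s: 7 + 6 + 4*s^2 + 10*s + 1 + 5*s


(1) = -6*m^2 + 52*m + 3*y^2 + y*(-17*m - 15) + 18
(2) = 2*r^2 + 7*r + 3
(3) = 3*b^2 + b
(4) = 24*d^3 - 30*d^2 - 87*d - 33
(5) = 4*s^2 + 15*s + 14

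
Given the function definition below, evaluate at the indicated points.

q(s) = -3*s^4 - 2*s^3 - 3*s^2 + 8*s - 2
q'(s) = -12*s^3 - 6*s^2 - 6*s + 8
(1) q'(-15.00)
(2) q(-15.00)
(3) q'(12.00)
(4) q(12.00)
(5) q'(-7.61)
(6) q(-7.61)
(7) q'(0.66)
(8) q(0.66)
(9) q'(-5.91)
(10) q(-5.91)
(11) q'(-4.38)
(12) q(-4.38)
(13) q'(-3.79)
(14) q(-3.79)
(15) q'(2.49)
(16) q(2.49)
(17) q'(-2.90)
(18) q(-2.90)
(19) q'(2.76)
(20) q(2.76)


(1) = 39248.00
(2) = -145922.00
(3) = -21664.00
(4) = -66002.00
(5) = 4994.72
(6) = -9416.63
(7) = -2.02
(8) = 0.83
(9) = 2310.99
(10) = -3401.13
(11) = 927.51
(12) = -1030.66
(13) = 597.83
(14) = -585.51
(15) = -229.40
(16) = -146.88
(17) = 267.61
(18) = -213.84
(19) = -306.56
(20) = -218.91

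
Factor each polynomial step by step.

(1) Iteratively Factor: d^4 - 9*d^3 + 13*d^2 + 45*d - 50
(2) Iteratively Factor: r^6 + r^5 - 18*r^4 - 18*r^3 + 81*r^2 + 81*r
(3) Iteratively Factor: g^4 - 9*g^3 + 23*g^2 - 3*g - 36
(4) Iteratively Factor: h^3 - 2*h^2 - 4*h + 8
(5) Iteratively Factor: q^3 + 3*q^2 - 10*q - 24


(1) = (d - 1)*(d^3 - 8*d^2 + 5*d + 50) = (d - 5)*(d - 1)*(d^2 - 3*d - 10) = (d - 5)*(d - 1)*(d + 2)*(d - 5)
(2) = (r)*(r^5 + r^4 - 18*r^3 - 18*r^2 + 81*r + 81) = r*(r + 1)*(r^4 - 18*r^2 + 81) = r*(r + 1)*(r + 3)*(r^3 - 3*r^2 - 9*r + 27) = r*(r - 3)*(r + 1)*(r + 3)*(r^2 - 9) = r*(r - 3)^2*(r + 1)*(r + 3)*(r + 3)
(3) = (g - 3)*(g^3 - 6*g^2 + 5*g + 12) = (g - 4)*(g - 3)*(g^2 - 2*g - 3) = (g - 4)*(g - 3)^2*(g + 1)
(4) = (h + 2)*(h^2 - 4*h + 4) = (h - 2)*(h + 2)*(h - 2)
(5) = (q + 2)*(q^2 + q - 12) = (q + 2)*(q + 4)*(q - 3)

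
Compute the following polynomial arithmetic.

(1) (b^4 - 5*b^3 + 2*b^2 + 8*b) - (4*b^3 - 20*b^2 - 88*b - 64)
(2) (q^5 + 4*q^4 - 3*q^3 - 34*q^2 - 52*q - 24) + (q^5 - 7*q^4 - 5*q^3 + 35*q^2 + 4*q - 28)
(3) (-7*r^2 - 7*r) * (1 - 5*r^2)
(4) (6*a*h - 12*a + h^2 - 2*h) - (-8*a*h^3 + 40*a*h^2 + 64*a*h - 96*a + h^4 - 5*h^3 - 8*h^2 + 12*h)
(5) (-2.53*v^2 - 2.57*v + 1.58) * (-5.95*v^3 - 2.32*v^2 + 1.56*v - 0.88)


(1) = b^4 - 9*b^3 + 22*b^2 + 96*b + 64
(2) = 2*q^5 - 3*q^4 - 8*q^3 + q^2 - 48*q - 52
(3) = 35*r^4 + 35*r^3 - 7*r^2 - 7*r
(4) = 8*a*h^3 - 40*a*h^2 - 58*a*h + 84*a - h^4 + 5*h^3 + 9*h^2 - 14*h
(5) = 15.0535*v^5 + 21.1611*v^4 - 7.3854*v^3 - 5.4484*v^2 + 4.7264*v - 1.3904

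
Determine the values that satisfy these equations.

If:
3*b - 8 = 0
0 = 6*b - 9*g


Then:
b = 8/3
g = 16/9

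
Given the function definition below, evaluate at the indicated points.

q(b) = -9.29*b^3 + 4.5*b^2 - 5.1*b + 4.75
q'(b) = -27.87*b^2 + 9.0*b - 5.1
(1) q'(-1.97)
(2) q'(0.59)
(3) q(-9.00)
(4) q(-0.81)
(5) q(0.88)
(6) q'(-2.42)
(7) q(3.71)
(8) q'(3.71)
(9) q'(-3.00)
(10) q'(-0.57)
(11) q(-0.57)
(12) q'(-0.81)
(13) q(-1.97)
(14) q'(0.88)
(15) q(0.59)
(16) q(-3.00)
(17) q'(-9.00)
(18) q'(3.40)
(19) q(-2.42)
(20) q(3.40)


(1) = -130.99
(2) = -9.49
(3) = 7187.56
(4) = 16.77
(5) = -2.58
(6) = -190.10
(7) = -426.62
(8) = -355.32
(9) = -282.93
(10) = -19.28
(11) = 10.84
(12) = -30.68
(13) = 103.29
(14) = -18.76
(15) = 1.40
(16) = 311.38
(17) = -2343.57
(18) = -296.68
(19) = 175.11
(20) = -325.70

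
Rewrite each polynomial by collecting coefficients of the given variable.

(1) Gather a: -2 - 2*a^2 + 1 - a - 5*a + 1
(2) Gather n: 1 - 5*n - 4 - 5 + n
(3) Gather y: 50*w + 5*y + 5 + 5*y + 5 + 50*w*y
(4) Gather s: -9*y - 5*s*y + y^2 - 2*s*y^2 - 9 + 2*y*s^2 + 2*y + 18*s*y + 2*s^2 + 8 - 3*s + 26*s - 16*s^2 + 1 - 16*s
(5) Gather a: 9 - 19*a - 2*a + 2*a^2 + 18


(1) = -2*a^2 - 6*a
(2) = -4*n - 8
(3) = 50*w + y*(50*w + 10) + 10
(4) = s^2*(2*y - 14) + s*(-2*y^2 + 13*y + 7) + y^2 - 7*y
(5) = 2*a^2 - 21*a + 27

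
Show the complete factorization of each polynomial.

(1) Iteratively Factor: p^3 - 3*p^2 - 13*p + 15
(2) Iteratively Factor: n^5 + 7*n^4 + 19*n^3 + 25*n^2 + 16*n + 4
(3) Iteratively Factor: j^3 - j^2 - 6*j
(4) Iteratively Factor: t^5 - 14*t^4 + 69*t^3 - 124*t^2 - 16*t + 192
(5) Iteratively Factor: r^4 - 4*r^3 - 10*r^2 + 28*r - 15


(1) = (p - 5)*(p^2 + 2*p - 3) = (p - 5)*(p + 3)*(p - 1)
(2) = (n + 1)*(n^4 + 6*n^3 + 13*n^2 + 12*n + 4) = (n + 1)*(n + 2)*(n^3 + 4*n^2 + 5*n + 2) = (n + 1)^2*(n + 2)*(n^2 + 3*n + 2) = (n + 1)^3*(n + 2)*(n + 2)
(3) = (j + 2)*(j^2 - 3*j) = (j - 3)*(j + 2)*(j)
(4) = (t - 3)*(t^4 - 11*t^3 + 36*t^2 - 16*t - 64) = (t - 4)*(t - 3)*(t^3 - 7*t^2 + 8*t + 16) = (t - 4)^2*(t - 3)*(t^2 - 3*t - 4) = (t - 4)^3*(t - 3)*(t + 1)
(5) = (r - 5)*(r^3 + r^2 - 5*r + 3) = (r - 5)*(r + 3)*(r^2 - 2*r + 1) = (r - 5)*(r - 1)*(r + 3)*(r - 1)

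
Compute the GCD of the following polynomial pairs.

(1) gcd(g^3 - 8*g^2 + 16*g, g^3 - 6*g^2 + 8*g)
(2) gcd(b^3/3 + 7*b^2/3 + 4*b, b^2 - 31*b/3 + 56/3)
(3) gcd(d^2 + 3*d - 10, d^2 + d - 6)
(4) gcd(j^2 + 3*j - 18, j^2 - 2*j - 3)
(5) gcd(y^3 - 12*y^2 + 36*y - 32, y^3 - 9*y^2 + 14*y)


(1) = gcd(g*(g - 4)^2, g*(g - 4)*(g - 2)) = g^2 - 4*g
(2) = 1
(3) = d - 2
(4) = j - 3
(5) = y - 2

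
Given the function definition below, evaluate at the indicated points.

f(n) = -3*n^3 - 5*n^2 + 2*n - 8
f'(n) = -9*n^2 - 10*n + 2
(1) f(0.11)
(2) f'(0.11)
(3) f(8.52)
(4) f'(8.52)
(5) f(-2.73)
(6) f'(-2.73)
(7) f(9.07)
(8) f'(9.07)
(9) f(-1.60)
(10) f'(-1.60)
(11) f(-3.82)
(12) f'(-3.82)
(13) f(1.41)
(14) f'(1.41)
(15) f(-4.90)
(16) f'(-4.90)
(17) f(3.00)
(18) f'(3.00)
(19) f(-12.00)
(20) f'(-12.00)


(1) = -7.84
(2) = 0.79
(3) = -2209.32
(4) = -736.51
(5) = 10.31
(6) = -37.78
(7) = -2639.61
(8) = -829.08
(9) = -11.71
(10) = -5.04
(11) = 78.63
(12) = -91.13
(13) = -23.53
(14) = -29.99
(15) = 215.10
(16) = -165.09
(17) = -128.00
(18) = -109.00
(19) = 4432.00
(20) = -1174.00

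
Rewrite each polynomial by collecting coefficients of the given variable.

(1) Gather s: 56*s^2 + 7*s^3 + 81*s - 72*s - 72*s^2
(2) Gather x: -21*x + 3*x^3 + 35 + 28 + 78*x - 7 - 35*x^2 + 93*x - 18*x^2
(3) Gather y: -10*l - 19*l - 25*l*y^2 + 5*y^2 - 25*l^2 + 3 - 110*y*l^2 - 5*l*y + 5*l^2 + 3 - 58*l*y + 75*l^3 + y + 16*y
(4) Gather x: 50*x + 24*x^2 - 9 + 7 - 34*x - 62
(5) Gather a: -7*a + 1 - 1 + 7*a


(1) = 7*s^3 - 16*s^2 + 9*s
(2) = 3*x^3 - 53*x^2 + 150*x + 56
(3) = 75*l^3 - 20*l^2 - 29*l + y^2*(5 - 25*l) + y*(-110*l^2 - 63*l + 17) + 6
(4) = 24*x^2 + 16*x - 64
(5) = 0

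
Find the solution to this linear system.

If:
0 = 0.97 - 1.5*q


Then:
q = 0.65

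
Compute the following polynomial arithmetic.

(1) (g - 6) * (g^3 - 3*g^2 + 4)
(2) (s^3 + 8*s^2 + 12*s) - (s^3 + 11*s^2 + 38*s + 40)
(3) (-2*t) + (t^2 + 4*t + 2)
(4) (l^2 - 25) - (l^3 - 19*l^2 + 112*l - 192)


(1) = g^4 - 9*g^3 + 18*g^2 + 4*g - 24
(2) = -3*s^2 - 26*s - 40
(3) = t^2 + 2*t + 2
(4) = -l^3 + 20*l^2 - 112*l + 167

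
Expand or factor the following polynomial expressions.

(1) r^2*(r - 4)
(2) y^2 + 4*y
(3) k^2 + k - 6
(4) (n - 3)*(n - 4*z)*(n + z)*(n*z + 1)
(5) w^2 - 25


(1) = r^3 - 4*r^2
(2) = y*(y + 4)
(3) = (k - 2)*(k + 3)
(4) = n^4*z - 3*n^3*z^2 - 3*n^3*z + n^3 - 4*n^2*z^3 + 9*n^2*z^2 - 3*n^2*z - 3*n^2 + 12*n*z^3 - 4*n*z^2 + 9*n*z + 12*z^2
(5) = (w - 5)*(w + 5)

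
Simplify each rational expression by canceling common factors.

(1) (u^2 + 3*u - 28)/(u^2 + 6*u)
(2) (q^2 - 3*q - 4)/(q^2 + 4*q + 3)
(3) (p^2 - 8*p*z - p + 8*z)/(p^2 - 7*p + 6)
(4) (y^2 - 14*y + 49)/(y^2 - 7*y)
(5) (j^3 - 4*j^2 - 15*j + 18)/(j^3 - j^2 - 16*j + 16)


(1) = (u^2 + 3*u - 28)/(u^2 + 6*u)
(2) = (q - 4)/(q + 3)
(3) = (p - 8*z)/(p - 6)
(4) = (y - 7)/y
(5) = (j^2 - 3*j - 18)/(j^2 - 16)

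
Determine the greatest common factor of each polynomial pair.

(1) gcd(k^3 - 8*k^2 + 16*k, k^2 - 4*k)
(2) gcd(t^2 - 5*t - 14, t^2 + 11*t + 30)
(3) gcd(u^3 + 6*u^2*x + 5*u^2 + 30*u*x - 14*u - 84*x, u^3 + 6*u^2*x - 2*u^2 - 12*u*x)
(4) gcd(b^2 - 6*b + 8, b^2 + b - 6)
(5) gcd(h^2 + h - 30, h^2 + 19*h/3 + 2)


(1) = gcd(k*(k - 4)^2, k*(k - 4)) = k^2 - 4*k
(2) = gcd((t - 7)*(t + 2), (t + 5)*(t + 6)) = 1
(3) = u^2 + 6*u*x - 2*u - 12*x
(4) = gcd((b - 4)*(b - 2), (b - 2)*(b + 3)) = b - 2
(5) = h + 6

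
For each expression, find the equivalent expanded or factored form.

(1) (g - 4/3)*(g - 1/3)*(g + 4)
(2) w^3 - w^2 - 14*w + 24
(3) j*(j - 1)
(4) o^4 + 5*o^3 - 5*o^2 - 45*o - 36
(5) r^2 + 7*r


(1) = g^3 + 7*g^2/3 - 56*g/9 + 16/9
(2) = (w - 3)*(w - 2)*(w + 4)
(3) = j^2 - j
(4) = (o - 3)*(o + 1)*(o + 3)*(o + 4)
(5) = r*(r + 7)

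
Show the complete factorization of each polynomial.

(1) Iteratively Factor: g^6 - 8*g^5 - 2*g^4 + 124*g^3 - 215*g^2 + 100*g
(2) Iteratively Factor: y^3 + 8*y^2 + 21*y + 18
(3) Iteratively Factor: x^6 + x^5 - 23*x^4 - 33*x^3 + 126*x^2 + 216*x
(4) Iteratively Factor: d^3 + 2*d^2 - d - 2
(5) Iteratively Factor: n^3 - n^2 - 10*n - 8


(1) = (g)*(g^5 - 8*g^4 - 2*g^3 + 124*g^2 - 215*g + 100) = g*(g - 1)*(g^4 - 7*g^3 - 9*g^2 + 115*g - 100) = g*(g - 5)*(g - 1)*(g^3 - 2*g^2 - 19*g + 20) = g*(g - 5)*(g - 1)*(g + 4)*(g^2 - 6*g + 5) = g*(g - 5)*(g - 1)^2*(g + 4)*(g - 5)
(2) = (y + 2)*(y^2 + 6*y + 9) = (y + 2)*(y + 3)*(y + 3)
(3) = (x + 2)*(x^5 - x^4 - 21*x^3 + 9*x^2 + 108*x) = (x - 4)*(x + 2)*(x^4 + 3*x^3 - 9*x^2 - 27*x) = x*(x - 4)*(x + 2)*(x^3 + 3*x^2 - 9*x - 27) = x*(x - 4)*(x + 2)*(x + 3)*(x^2 - 9) = x*(x - 4)*(x + 2)*(x + 3)^2*(x - 3)
(4) = (d + 2)*(d^2 - 1) = (d - 1)*(d + 2)*(d + 1)
(5) = (n + 2)*(n^2 - 3*n - 4) = (n + 1)*(n + 2)*(n - 4)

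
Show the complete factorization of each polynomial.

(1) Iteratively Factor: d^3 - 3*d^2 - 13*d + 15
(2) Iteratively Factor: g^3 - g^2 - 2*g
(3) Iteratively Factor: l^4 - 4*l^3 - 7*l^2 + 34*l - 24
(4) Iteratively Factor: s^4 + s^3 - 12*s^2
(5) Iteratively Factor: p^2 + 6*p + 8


(1) = (d - 1)*(d^2 - 2*d - 15) = (d - 1)*(d + 3)*(d - 5)
(2) = (g + 1)*(g^2 - 2*g) = g*(g + 1)*(g - 2)
(3) = (l - 4)*(l^3 - 7*l + 6) = (l - 4)*(l + 3)*(l^2 - 3*l + 2) = (l - 4)*(l - 2)*(l + 3)*(l - 1)
(4) = (s)*(s^3 + s^2 - 12*s) = s*(s - 3)*(s^2 + 4*s) = s*(s - 3)*(s + 4)*(s)
(5) = (p + 4)*(p + 2)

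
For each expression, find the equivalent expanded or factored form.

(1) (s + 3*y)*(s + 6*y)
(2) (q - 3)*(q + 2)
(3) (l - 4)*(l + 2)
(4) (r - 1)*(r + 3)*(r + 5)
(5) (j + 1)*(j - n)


(1) = s^2 + 9*s*y + 18*y^2
(2) = q^2 - q - 6
(3) = l^2 - 2*l - 8
(4) = r^3 + 7*r^2 + 7*r - 15
(5) = j^2 - j*n + j - n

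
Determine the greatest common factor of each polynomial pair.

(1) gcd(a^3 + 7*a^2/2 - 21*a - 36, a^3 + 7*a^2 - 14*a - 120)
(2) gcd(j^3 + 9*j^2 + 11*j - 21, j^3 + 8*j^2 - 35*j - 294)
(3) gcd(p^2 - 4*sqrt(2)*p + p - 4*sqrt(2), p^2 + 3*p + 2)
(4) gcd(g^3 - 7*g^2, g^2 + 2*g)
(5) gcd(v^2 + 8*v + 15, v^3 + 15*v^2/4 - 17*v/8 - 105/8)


(1) = a^2 + 2*a - 24
(2) = gcd((j - 1)*(j + 3)*(j + 7), (j - 6)*(j + 7)^2) = j + 7
(3) = gcd((p + 1)*(p - 4*sqrt(2)), (p + 1)*(p + 2)) = p + 1
(4) = g
(5) = gcd((v + 3)*(v + 5), (v - 7/4)*(v + 5/2)*(v + 3)) = v + 3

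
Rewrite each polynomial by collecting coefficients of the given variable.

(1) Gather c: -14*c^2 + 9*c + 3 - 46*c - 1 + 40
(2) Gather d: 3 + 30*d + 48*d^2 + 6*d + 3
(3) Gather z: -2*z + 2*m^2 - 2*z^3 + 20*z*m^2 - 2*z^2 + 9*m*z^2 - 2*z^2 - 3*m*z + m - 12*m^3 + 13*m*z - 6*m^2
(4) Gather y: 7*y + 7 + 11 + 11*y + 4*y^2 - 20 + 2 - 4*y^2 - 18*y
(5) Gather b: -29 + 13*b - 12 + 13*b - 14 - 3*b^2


(1) = -14*c^2 - 37*c + 42
(2) = 48*d^2 + 36*d + 6
(3) = -12*m^3 - 4*m^2 + m - 2*z^3 + z^2*(9*m - 4) + z*(20*m^2 + 10*m - 2)
(4) = 0
(5) = -3*b^2 + 26*b - 55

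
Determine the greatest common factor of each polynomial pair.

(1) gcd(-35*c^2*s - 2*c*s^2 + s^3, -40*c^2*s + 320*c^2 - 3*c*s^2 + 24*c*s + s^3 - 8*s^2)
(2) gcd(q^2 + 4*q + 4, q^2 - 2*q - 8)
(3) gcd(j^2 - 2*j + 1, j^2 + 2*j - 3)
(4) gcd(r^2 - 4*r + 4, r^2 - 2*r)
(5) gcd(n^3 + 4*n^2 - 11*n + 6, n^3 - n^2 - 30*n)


(1) = gcd(s*(-7*c + s)*(5*c + s), (-8*c + s)*(5*c + s)*(s - 8)) = 5*c + s
(2) = q + 2
(3) = gcd((j - 1)^2, (j - 1)*(j + 3)) = j - 1
(4) = gcd((r - 2)^2, r*(r - 2)) = r - 2
(5) = 1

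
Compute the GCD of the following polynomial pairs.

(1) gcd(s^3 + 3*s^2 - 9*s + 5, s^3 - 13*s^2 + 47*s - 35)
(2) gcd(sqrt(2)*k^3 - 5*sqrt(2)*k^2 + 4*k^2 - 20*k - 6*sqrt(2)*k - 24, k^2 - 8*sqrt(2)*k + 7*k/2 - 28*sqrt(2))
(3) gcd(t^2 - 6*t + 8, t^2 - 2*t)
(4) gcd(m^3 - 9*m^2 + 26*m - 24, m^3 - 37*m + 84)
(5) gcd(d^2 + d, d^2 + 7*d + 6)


(1) = gcd((s - 1)^2*(s + 5), (s - 7)*(s - 5)*(s - 1)) = s - 1
(2) = gcd((k - 6)*(k + 2*sqrt(2))*(sqrt(2)*k + sqrt(2)), (k + 7/2)*(k - 8*sqrt(2))) = 1
(3) = t - 2
(4) = gcd((m - 4)*(m - 3)*(m - 2), (m - 4)*(m - 3)*(m + 7)) = m^2 - 7*m + 12
(5) = gcd(d*(d + 1), (d + 1)*(d + 6)) = d + 1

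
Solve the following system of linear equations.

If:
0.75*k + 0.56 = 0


Then:
k = -0.75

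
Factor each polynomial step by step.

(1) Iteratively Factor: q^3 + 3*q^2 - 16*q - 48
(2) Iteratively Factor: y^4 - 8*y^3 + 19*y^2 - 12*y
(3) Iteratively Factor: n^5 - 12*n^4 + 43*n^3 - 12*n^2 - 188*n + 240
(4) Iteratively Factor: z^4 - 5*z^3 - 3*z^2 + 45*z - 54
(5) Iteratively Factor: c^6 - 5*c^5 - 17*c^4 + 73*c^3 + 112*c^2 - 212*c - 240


(1) = (q + 3)*(q^2 - 16) = (q + 3)*(q + 4)*(q - 4)
(2) = (y - 3)*(y^3 - 5*y^2 + 4*y) = y*(y - 3)*(y^2 - 5*y + 4) = y*(y - 3)*(y - 1)*(y - 4)
(3) = (n + 2)*(n^4 - 14*n^3 + 71*n^2 - 154*n + 120) = (n - 3)*(n + 2)*(n^3 - 11*n^2 + 38*n - 40) = (n - 3)*(n - 2)*(n + 2)*(n^2 - 9*n + 20) = (n - 5)*(n - 3)*(n - 2)*(n + 2)*(n - 4)
(4) = (z - 3)*(z^3 - 2*z^2 - 9*z + 18) = (z - 3)*(z + 3)*(z^2 - 5*z + 6) = (z - 3)^2*(z + 3)*(z - 2)
(5) = (c + 1)*(c^5 - 6*c^4 - 11*c^3 + 84*c^2 + 28*c - 240) = (c + 1)*(c + 2)*(c^4 - 8*c^3 + 5*c^2 + 74*c - 120) = (c - 5)*(c + 1)*(c + 2)*(c^3 - 3*c^2 - 10*c + 24) = (c - 5)*(c + 1)*(c + 2)*(c + 3)*(c^2 - 6*c + 8) = (c - 5)*(c - 4)*(c + 1)*(c + 2)*(c + 3)*(c - 2)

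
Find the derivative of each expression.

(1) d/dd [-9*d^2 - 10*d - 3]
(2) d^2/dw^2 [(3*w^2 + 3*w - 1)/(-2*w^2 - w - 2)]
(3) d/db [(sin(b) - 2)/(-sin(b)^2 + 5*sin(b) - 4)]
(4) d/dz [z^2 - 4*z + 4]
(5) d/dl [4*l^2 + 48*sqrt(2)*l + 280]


(1) = -18*d - 10
(2) = 6*(-2*w^3 + 16*w^2 + 14*w - 3)/(8*w^6 + 12*w^5 + 30*w^4 + 25*w^3 + 30*w^2 + 12*w + 8)
(3) = (sin(b)^2 - 4*sin(b) + 6)*cos(b)/(sin(b)^2 - 5*sin(b) + 4)^2
(4) = 2*z - 4
(5) = 8*l + 48*sqrt(2)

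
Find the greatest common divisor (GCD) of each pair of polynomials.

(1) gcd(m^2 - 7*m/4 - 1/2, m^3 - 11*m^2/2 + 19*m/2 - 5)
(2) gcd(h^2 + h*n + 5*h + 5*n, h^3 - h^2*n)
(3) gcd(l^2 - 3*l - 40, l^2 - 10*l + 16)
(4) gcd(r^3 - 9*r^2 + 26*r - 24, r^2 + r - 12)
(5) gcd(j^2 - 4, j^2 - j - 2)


(1) = gcd((m - 2)*(m + 1/4), (m - 5/2)*(m - 2)*(m - 1)) = m - 2
(2) = gcd((h + 5)*(h + n), h^2*(h - n)) = 1
(3) = gcd((l - 8)*(l + 5), (l - 8)*(l - 2)) = l - 8
(4) = r - 3
(5) = j - 2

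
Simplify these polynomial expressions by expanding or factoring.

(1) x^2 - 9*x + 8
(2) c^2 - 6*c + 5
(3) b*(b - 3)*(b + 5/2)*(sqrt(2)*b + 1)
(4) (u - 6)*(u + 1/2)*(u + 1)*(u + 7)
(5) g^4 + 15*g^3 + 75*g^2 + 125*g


(1) = (x - 8)*(x - 1)
(2) = (c - 5)*(c - 1)
(3) = sqrt(2)*b^4 - sqrt(2)*b^3/2 + b^3 - 15*sqrt(2)*b^2/2 - b^2/2 - 15*b/2
(4) = u^4 + 5*u^3/2 - 40*u^2 - 125*u/2 - 21
(5) = g*(g + 5)^3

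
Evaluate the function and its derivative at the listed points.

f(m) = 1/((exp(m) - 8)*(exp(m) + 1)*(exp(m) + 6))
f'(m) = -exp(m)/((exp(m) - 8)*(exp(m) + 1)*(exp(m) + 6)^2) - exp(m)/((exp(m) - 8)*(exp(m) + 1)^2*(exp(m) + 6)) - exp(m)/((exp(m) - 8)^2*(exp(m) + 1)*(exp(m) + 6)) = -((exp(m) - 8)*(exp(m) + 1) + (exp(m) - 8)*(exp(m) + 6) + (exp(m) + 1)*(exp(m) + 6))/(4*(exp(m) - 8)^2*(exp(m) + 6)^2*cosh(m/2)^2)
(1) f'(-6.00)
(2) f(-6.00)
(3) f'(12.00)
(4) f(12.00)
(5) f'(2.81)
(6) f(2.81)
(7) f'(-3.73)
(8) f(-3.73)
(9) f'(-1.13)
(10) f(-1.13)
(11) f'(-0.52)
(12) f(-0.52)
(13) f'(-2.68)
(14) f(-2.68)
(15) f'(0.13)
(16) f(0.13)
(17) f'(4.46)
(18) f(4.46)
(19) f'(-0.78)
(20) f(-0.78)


(1) = 0.00
(2) = -0.02
(3) = -0.00
(4) = 0.00
(5) = -0.00
(6) = 0.00
(7) = 0.00
(8) = -0.02
(9) = 0.00
(10) = -0.02
(11) = 0.00
(12) = -0.01
(13) = 0.00
(14) = -0.02
(15) = 0.01
(16) = -0.01
(17) = -0.00
(18) = 0.00
(19) = 0.00
(20) = -0.01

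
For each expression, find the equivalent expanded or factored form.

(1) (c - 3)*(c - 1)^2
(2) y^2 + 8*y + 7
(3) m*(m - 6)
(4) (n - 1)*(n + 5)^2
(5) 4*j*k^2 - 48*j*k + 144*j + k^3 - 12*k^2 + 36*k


(1) = c^3 - 5*c^2 + 7*c - 3
(2) = (y + 1)*(y + 7)
(3) = m^2 - 6*m
(4) = n^3 + 9*n^2 + 15*n - 25
(5) = (4*j + k)*(k - 6)^2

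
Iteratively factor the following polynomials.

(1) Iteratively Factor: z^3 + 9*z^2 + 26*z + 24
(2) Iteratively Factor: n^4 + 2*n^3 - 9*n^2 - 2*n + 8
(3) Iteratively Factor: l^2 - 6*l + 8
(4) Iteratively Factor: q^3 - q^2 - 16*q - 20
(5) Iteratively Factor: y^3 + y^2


(1) = (z + 2)*(z^2 + 7*z + 12) = (z + 2)*(z + 3)*(z + 4)
(2) = (n + 4)*(n^3 - 2*n^2 - n + 2) = (n - 2)*(n + 4)*(n^2 - 1) = (n - 2)*(n + 1)*(n + 4)*(n - 1)
(3) = (l - 4)*(l - 2)
(4) = (q + 2)*(q^2 - 3*q - 10) = (q - 5)*(q + 2)*(q + 2)
(5) = (y)*(y^2 + y) = y^2*(y + 1)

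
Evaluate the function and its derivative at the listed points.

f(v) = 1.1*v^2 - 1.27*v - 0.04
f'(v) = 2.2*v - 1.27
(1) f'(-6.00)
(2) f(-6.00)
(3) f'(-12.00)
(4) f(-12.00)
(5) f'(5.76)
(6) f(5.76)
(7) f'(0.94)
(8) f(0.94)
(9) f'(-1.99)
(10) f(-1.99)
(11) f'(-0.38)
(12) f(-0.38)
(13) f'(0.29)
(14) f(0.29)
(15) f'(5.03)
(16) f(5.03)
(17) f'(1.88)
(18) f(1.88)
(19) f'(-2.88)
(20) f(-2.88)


(1) = -14.47
(2) = 47.18
(3) = -27.67
(4) = 173.60
(5) = 11.40
(6) = 29.14
(7) = 0.80
(8) = -0.26
(9) = -5.65
(10) = 6.84
(11) = -2.11
(12) = 0.60
(13) = -0.63
(14) = -0.32
(15) = 9.80
(16) = 21.40
(17) = 2.87
(18) = 1.46
(19) = -7.61
(20) = 12.74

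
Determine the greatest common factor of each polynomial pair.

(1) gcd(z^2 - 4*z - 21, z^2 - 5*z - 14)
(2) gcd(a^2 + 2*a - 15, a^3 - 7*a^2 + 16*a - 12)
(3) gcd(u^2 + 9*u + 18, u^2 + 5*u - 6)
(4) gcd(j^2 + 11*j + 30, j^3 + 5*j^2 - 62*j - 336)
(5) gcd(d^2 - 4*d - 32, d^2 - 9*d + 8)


(1) = z - 7
(2) = a - 3
(3) = gcd((u + 3)*(u + 6), (u - 1)*(u + 6)) = u + 6
(4) = gcd((j + 5)*(j + 6), (j - 8)*(j + 6)*(j + 7)) = j + 6
(5) = gcd((d - 8)*(d + 4), (d - 8)*(d - 1)) = d - 8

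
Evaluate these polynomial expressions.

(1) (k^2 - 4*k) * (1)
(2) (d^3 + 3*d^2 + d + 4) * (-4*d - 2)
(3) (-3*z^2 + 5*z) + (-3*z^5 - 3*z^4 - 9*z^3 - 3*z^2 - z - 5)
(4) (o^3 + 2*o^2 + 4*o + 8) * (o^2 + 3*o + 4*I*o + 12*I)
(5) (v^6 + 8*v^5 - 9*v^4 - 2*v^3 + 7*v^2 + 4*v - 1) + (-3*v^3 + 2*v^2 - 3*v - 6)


(1) = k^2 - 4*k
(2) = -4*d^4 - 14*d^3 - 10*d^2 - 18*d - 8
(3) = -3*z^5 - 3*z^4 - 9*z^3 - 6*z^2 + 4*z - 5
(4) = o^5 + 5*o^4 + 4*I*o^4 + 10*o^3 + 20*I*o^3 + 20*o^2 + 40*I*o^2 + 24*o + 80*I*o + 96*I
(5) = v^6 + 8*v^5 - 9*v^4 - 5*v^3 + 9*v^2 + v - 7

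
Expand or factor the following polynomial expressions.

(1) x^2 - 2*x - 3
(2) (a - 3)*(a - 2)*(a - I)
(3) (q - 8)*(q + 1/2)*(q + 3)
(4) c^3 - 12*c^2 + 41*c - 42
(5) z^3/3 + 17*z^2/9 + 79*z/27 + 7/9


(1) = (x - 3)*(x + 1)
(2) = a^3 - 5*a^2 - I*a^2 + 6*a + 5*I*a - 6*I
(3) = q^3 - 9*q^2/2 - 53*q/2 - 12
(4) = (c - 7)*(c - 3)*(c - 2)
(5) = (z/3 + 1)*(z + 1/3)*(z + 7/3)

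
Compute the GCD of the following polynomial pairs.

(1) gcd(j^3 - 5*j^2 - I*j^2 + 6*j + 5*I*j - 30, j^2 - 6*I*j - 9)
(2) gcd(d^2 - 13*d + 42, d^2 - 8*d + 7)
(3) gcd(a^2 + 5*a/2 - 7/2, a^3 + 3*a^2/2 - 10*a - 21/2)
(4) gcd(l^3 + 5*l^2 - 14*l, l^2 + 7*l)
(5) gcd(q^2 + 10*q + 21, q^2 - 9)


(1) = gcd((j - 5)*(j - 3*I)*(j + 2*I), (j - 3*I)^2) = j - 3*I
(2) = d - 7
(3) = a + 7/2
(4) = gcd(l*(l - 2)*(l + 7), l*(l + 7)) = l^2 + 7*l
(5) = q + 3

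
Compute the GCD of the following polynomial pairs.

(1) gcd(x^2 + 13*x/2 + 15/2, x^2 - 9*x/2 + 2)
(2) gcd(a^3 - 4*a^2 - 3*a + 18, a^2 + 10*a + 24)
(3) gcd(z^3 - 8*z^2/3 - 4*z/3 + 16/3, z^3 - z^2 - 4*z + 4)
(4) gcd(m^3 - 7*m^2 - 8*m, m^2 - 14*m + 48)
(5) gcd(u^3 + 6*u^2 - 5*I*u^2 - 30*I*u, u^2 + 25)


(1) = gcd((x + 3/2)*(x + 5), (x - 4)*(x - 1/2)) = 1
(2) = gcd((a - 3)^2*(a + 2), (a + 4)*(a + 6)) = 1
(3) = z - 2
(4) = gcd(m*(m - 8)*(m + 1), (m - 8)*(m - 6)) = m - 8
(5) = u - 5*I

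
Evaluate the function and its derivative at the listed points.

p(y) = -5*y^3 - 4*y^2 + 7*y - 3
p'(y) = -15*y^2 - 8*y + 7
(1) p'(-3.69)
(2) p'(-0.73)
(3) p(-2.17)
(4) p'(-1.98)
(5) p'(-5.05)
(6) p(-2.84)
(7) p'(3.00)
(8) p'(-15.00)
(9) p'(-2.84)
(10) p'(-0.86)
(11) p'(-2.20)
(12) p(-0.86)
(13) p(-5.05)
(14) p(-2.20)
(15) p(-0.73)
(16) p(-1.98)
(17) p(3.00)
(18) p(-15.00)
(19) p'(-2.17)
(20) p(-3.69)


(1) = -167.72
(2) = 4.85
(3) = 14.07
(4) = -35.97
(5) = -335.14
(6) = 59.39
(7) = -152.00
(8) = -3248.00
(9) = -91.26
(10) = 2.79
(11) = -48.00
(12) = -8.80
(13) = 503.58
(14) = 15.48
(15) = -8.30
(16) = 6.27
(17) = -153.00
(18) = 15867.00
(19) = -46.27
(20) = 167.92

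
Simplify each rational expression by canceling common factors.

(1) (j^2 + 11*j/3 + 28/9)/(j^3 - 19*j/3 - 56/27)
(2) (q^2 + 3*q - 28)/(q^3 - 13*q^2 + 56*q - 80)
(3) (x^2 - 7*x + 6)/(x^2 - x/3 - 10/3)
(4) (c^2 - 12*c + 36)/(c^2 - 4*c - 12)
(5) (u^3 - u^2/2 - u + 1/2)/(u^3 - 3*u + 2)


(1) = (9*j + 12)/(9*j^2 - 21*j - 8)
(2) = (q + 7)/(q^2 - 9*q + 20)
(3) = (3*x^2 - 21*x + 18)/(3*x^2 - x - 10)
(4) = (c - 6)/(c + 2)
(5) = (2*u^2 + u - 1)/(2*u^2 + 2*u - 4)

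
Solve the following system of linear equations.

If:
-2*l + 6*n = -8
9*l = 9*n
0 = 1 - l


Then:
No Solution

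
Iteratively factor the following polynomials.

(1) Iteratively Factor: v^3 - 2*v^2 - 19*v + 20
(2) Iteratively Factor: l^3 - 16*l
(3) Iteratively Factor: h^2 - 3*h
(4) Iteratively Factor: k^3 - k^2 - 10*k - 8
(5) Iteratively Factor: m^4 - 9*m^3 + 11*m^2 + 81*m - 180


(1) = (v - 1)*(v^2 - v - 20) = (v - 5)*(v - 1)*(v + 4)
(2) = (l - 4)*(l^2 + 4*l) = l*(l - 4)*(l + 4)
(3) = (h - 3)*(h)
(4) = (k + 2)*(k^2 - 3*k - 4) = (k + 1)*(k + 2)*(k - 4)
(5) = (m - 5)*(m^3 - 4*m^2 - 9*m + 36) = (m - 5)*(m - 4)*(m^2 - 9) = (m - 5)*(m - 4)*(m + 3)*(m - 3)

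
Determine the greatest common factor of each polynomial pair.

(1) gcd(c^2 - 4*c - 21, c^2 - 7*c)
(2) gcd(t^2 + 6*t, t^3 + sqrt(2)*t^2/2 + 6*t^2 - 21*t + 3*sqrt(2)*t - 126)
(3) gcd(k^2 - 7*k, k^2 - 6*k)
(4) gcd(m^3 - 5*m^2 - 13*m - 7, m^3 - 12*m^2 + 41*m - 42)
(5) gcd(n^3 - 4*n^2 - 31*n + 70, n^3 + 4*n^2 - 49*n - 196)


(1) = c - 7
(2) = gcd(t*(t + 6), (t + 6)*(t - 3*sqrt(2))*(t + 7*sqrt(2)/2)) = t + 6
(3) = k
(4) = gcd((m - 7)*(m + 1)^2, (m - 7)*(m - 3)*(m - 2)) = m - 7
(5) = n - 7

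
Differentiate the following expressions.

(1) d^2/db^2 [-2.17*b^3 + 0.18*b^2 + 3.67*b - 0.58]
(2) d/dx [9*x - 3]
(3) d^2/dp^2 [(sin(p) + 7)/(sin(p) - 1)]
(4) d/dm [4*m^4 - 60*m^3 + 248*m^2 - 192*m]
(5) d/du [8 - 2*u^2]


(1) = 0.36 - 13.02*b
(2) = 9
(3) = -(8*sin(p) + 16)/(sin(p) - 1)^2
(4) = 16*m^3 - 180*m^2 + 496*m - 192
(5) = -4*u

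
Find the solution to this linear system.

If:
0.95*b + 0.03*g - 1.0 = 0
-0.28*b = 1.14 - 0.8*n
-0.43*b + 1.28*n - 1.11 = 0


Then:
b = -39.67
g = 1289.44
n = -12.46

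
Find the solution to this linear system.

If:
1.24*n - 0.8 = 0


Then:
n = 0.65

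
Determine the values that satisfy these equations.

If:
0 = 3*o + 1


Then:
o = -1/3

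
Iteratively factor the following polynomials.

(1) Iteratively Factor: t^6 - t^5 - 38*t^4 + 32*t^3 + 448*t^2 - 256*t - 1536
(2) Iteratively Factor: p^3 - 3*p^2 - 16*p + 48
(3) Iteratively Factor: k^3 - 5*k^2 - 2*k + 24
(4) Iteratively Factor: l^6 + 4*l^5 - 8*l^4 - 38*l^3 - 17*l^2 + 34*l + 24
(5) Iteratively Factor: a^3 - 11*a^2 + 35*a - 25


(1) = (t + 4)*(t^5 - 5*t^4 - 18*t^3 + 104*t^2 + 32*t - 384) = (t + 2)*(t + 4)*(t^4 - 7*t^3 - 4*t^2 + 112*t - 192) = (t - 4)*(t + 2)*(t + 4)*(t^3 - 3*t^2 - 16*t + 48) = (t - 4)*(t - 3)*(t + 2)*(t + 4)*(t^2 - 16) = (t - 4)^2*(t - 3)*(t + 2)*(t + 4)*(t + 4)
(2) = (p + 4)*(p^2 - 7*p + 12) = (p - 4)*(p + 4)*(p - 3)
(3) = (k + 2)*(k^2 - 7*k + 12) = (k - 4)*(k + 2)*(k - 3)
(4) = (l + 1)*(l^5 + 3*l^4 - 11*l^3 - 27*l^2 + 10*l + 24) = (l + 1)*(l + 4)*(l^4 - l^3 - 7*l^2 + l + 6) = (l + 1)^2*(l + 4)*(l^3 - 2*l^2 - 5*l + 6) = (l - 3)*(l + 1)^2*(l + 4)*(l^2 + l - 2) = (l - 3)*(l + 1)^2*(l + 2)*(l + 4)*(l - 1)
(5) = (a - 1)*(a^2 - 10*a + 25) = (a - 5)*(a - 1)*(a - 5)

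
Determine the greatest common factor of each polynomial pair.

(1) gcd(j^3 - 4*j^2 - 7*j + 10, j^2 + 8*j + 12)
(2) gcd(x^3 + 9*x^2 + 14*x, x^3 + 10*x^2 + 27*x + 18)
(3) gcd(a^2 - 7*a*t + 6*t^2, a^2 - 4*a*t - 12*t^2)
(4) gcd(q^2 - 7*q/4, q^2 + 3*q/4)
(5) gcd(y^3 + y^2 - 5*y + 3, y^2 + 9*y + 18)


(1) = gcd((j - 5)*(j - 1)*(j + 2), (j + 2)*(j + 6)) = j + 2
(2) = 1
(3) = gcd((a - 6*t)*(a - t), (a - 6*t)*(a + 2*t)) = -a + 6*t
(4) = q
(5) = gcd((y - 1)^2*(y + 3), (y + 3)*(y + 6)) = y + 3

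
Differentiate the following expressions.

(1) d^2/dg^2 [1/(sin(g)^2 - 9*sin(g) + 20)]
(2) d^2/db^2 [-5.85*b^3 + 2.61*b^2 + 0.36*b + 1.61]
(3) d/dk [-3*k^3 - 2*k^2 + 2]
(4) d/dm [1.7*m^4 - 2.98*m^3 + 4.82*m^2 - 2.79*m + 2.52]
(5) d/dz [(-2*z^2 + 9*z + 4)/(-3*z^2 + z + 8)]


(1) = (-4*sin(g)^4 + 27*sin(g)^3 + 5*sin(g)^2 - 234*sin(g) + 122)/(sin(g)^2 - 9*sin(g) + 20)^3
(2) = 5.22 - 35.1*b
(3) = k*(-9*k - 4)
(4) = 6.8*m^3 - 8.94*m^2 + 9.64*m - 2.79
(5) = (25*z^2 - 8*z + 68)/(9*z^4 - 6*z^3 - 47*z^2 + 16*z + 64)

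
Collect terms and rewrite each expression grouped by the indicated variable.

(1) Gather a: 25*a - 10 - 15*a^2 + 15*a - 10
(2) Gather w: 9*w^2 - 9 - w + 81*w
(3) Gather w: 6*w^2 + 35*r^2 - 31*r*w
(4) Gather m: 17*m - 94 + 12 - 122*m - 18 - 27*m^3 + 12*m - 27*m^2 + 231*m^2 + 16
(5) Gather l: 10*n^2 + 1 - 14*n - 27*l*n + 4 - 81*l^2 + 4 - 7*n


(1) = -15*a^2 + 40*a - 20
(2) = 9*w^2 + 80*w - 9
(3) = 35*r^2 - 31*r*w + 6*w^2
(4) = -27*m^3 + 204*m^2 - 93*m - 84
(5) = -81*l^2 - 27*l*n + 10*n^2 - 21*n + 9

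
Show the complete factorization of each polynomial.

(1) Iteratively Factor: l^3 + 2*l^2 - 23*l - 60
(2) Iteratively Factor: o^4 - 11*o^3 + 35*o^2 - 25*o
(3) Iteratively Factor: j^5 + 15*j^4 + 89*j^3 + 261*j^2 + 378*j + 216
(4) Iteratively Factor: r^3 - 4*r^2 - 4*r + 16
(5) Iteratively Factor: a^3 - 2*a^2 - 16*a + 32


(1) = (l - 5)*(l^2 + 7*l + 12) = (l - 5)*(l + 4)*(l + 3)
(2) = (o - 1)*(o^3 - 10*o^2 + 25*o) = (o - 5)*(o - 1)*(o^2 - 5*o) = (o - 5)^2*(o - 1)*(o)
(3) = (j + 3)*(j^4 + 12*j^3 + 53*j^2 + 102*j + 72) = (j + 3)^2*(j^3 + 9*j^2 + 26*j + 24) = (j + 3)^3*(j^2 + 6*j + 8) = (j + 2)*(j + 3)^3*(j + 4)
(4) = (r - 4)*(r^2 - 4) = (r - 4)*(r - 2)*(r + 2)
(5) = (a + 4)*(a^2 - 6*a + 8) = (a - 4)*(a + 4)*(a - 2)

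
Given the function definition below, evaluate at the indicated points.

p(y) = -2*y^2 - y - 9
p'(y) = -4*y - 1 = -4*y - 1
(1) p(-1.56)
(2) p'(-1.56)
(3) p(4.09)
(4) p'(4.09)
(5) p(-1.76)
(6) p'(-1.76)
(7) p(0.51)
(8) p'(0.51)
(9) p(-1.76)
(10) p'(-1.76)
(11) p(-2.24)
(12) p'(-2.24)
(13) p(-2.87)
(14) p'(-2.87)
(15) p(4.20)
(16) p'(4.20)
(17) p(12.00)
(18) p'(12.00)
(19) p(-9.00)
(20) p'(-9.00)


(1) = -12.31
(2) = 5.24
(3) = -46.55
(4) = -17.36
(5) = -13.44
(6) = 6.04
(7) = -10.03
(8) = -3.04
(9) = -13.44
(10) = 6.04
(11) = -16.80
(12) = 7.96
(13) = -22.60
(14) = 10.48
(15) = -48.48
(16) = -17.80
(17) = -309.00
(18) = -49.00
(19) = -162.00
(20) = 35.00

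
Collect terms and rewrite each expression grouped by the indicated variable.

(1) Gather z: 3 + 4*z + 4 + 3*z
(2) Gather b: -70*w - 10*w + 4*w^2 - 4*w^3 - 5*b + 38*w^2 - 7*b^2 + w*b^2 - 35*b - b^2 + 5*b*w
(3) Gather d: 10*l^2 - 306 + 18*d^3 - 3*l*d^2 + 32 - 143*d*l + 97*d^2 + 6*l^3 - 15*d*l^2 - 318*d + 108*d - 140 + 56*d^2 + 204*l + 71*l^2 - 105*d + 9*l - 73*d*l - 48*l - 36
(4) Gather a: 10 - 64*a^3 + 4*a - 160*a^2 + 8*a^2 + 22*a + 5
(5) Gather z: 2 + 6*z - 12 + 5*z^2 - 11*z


(1) = 7*z + 7
(2) = b^2*(w - 8) + b*(5*w - 40) - 4*w^3 + 42*w^2 - 80*w
(3) = 18*d^3 + d^2*(153 - 3*l) + d*(-15*l^2 - 216*l - 315) + 6*l^3 + 81*l^2 + 165*l - 450
(4) = -64*a^3 - 152*a^2 + 26*a + 15
(5) = 5*z^2 - 5*z - 10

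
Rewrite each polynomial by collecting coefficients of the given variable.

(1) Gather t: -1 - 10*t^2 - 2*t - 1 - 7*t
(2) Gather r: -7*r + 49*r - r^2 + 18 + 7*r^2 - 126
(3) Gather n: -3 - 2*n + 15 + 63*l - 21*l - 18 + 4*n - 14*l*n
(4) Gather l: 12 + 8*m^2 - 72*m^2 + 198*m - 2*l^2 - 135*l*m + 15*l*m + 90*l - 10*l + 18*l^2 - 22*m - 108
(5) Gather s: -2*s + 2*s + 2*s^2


(1) = -10*t^2 - 9*t - 2
(2) = 6*r^2 + 42*r - 108
(3) = 42*l + n*(2 - 14*l) - 6
(4) = 16*l^2 + l*(80 - 120*m) - 64*m^2 + 176*m - 96
(5) = 2*s^2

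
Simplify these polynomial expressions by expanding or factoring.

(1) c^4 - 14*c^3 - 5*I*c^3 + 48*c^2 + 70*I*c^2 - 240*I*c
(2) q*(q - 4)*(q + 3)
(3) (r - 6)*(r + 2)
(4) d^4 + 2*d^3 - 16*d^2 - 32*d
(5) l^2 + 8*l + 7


(1) = c*(c - 8)*(c - 6)*(c - 5*I)
(2) = q^3 - q^2 - 12*q
(3) = r^2 - 4*r - 12
(4) = d*(d - 4)*(d + 2)*(d + 4)
(5) = (l + 1)*(l + 7)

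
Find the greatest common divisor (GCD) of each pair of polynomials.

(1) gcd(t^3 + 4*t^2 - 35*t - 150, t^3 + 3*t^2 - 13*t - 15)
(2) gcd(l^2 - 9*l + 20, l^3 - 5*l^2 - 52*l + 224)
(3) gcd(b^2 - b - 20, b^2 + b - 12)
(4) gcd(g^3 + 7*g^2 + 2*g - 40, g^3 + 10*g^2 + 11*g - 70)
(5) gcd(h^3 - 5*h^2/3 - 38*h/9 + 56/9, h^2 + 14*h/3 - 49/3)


(1) = t + 5
(2) = gcd((l - 5)*(l - 4), (l - 8)*(l - 4)*(l + 7)) = l - 4
(3) = gcd((b - 5)*(b + 4), (b - 3)*(b + 4)) = b + 4
(4) = gcd((g - 2)*(g + 4)*(g + 5), (g - 2)*(g + 5)*(g + 7)) = g^2 + 3*g - 10
(5) = h - 7/3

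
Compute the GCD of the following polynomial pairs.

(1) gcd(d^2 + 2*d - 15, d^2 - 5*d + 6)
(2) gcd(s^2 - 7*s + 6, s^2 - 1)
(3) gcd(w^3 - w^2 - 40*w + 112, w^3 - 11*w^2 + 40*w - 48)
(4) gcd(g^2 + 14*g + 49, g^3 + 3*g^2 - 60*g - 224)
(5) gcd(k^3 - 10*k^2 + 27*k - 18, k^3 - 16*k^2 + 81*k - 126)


(1) = d - 3
(2) = s - 1
(3) = gcd((w - 4)^2*(w + 7), (w - 4)^2*(w - 3)) = w^2 - 8*w + 16
(4) = g + 7
(5) = k^2 - 9*k + 18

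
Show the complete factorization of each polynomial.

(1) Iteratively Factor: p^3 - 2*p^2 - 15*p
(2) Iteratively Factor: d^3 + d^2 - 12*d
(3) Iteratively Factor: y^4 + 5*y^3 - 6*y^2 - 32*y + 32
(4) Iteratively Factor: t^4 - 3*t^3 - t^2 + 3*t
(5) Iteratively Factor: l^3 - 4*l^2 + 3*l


(1) = (p)*(p^2 - 2*p - 15) = p*(p - 5)*(p + 3)
(2) = (d + 4)*(d^2 - 3*d) = (d - 3)*(d + 4)*(d)
(3) = (y + 4)*(y^3 + y^2 - 10*y + 8) = (y + 4)^2*(y^2 - 3*y + 2) = (y - 1)*(y + 4)^2*(y - 2)
(4) = (t - 1)*(t^3 - 2*t^2 - 3*t) = (t - 3)*(t - 1)*(t^2 + t) = (t - 3)*(t - 1)*(t + 1)*(t)
(5) = (l - 1)*(l^2 - 3*l) = (l - 3)*(l - 1)*(l)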